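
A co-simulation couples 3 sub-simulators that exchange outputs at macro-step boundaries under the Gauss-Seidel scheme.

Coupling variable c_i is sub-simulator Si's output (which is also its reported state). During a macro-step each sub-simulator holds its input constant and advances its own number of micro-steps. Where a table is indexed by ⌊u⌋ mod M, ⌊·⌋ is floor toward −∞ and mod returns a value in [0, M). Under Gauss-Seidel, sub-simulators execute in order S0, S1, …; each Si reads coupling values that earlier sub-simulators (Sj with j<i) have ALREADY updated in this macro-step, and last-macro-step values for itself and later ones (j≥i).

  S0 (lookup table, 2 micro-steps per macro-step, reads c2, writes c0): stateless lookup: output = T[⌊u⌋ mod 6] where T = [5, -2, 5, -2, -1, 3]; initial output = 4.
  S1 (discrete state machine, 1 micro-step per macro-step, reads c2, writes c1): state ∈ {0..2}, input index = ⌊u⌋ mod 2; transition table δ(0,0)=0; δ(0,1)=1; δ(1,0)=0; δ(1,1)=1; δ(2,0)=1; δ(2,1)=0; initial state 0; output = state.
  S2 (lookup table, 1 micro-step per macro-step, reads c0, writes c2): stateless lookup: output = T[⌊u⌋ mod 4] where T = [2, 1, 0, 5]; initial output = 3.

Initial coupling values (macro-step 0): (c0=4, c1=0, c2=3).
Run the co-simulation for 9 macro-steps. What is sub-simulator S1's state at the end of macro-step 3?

macro 1: S0 reads c2=3 → after 2×micro: -2; S1 reads c2=3 → after 1×micro: 1; S2 reads c0=-2 → after 1×micro: 0 ⇒ (c0=-2, c1=1, c2=0)
macro 2: S0 reads c2=0 → after 2×micro: 5; S1 reads c2=0 → after 1×micro: 0; S2 reads c0=5 → after 1×micro: 1 ⇒ (c0=5, c1=0, c2=1)
macro 3: S0 reads c2=1 → after 2×micro: -2; S1 reads c2=1 → after 1×micro: 1; S2 reads c0=-2 → after 1×micro: 0 ⇒ (c0=-2, c1=1, c2=0)
macro 4: S0 reads c2=0 → after 2×micro: 5; S1 reads c2=0 → after 1×micro: 0; S2 reads c0=5 → after 1×micro: 1 ⇒ (c0=5, c1=0, c2=1)
macro 5: S0 reads c2=1 → after 2×micro: -2; S1 reads c2=1 → after 1×micro: 1; S2 reads c0=-2 → after 1×micro: 0 ⇒ (c0=-2, c1=1, c2=0)
macro 6: S0 reads c2=0 → after 2×micro: 5; S1 reads c2=0 → after 1×micro: 0; S2 reads c0=5 → after 1×micro: 1 ⇒ (c0=5, c1=0, c2=1)
macro 7: S0 reads c2=1 → after 2×micro: -2; S1 reads c2=1 → after 1×micro: 1; S2 reads c0=-2 → after 1×micro: 0 ⇒ (c0=-2, c1=1, c2=0)
macro 8: S0 reads c2=0 → after 2×micro: 5; S1 reads c2=0 → after 1×micro: 0; S2 reads c0=5 → after 1×micro: 1 ⇒ (c0=5, c1=0, c2=1)
macro 9: S0 reads c2=1 → after 2×micro: -2; S1 reads c2=1 → after 1×micro: 1; S2 reads c0=-2 → after 1×micro: 0 ⇒ (c0=-2, c1=1, c2=0)

S1 state at macro-step 3 = 1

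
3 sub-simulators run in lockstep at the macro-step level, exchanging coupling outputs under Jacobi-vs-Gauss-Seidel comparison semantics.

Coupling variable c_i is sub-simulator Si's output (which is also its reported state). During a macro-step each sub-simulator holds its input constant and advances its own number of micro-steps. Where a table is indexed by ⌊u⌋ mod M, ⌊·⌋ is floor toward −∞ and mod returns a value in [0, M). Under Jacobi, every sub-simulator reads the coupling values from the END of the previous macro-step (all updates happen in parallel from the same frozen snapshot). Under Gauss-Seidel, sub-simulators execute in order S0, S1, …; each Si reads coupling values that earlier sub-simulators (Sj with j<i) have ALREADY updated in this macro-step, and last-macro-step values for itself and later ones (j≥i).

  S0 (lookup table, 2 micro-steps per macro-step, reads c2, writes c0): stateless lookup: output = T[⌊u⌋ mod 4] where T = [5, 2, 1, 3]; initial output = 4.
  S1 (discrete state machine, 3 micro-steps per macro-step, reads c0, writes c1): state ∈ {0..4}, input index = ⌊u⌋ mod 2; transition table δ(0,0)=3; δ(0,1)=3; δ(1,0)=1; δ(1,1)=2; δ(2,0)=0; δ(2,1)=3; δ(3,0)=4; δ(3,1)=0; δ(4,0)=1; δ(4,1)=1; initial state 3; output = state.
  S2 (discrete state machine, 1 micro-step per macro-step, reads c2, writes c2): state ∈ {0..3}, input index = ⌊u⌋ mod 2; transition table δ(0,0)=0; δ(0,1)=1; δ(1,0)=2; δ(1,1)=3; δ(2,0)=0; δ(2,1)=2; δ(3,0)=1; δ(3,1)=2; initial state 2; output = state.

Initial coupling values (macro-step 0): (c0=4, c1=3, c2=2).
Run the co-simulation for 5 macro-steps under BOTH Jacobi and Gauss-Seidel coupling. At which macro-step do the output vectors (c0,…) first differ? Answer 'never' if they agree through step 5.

[Jacobi] macro 1: S0 reads c2=2 → after 2×micro: 1; S1 reads c0=4 → after 3×micro: 1; S2 reads c2=2 → after 1×micro: 0 ⇒ (c0=1, c1=1, c2=0)
[Jacobi] macro 2: S0 reads c2=0 → after 2×micro: 5; S1 reads c0=1 → after 3×micro: 0; S2 reads c2=0 → after 1×micro: 0 ⇒ (c0=5, c1=0, c2=0)
[Jacobi] macro 3: S0 reads c2=0 → after 2×micro: 5; S1 reads c0=5 → after 3×micro: 3; S2 reads c2=0 → after 1×micro: 0 ⇒ (c0=5, c1=3, c2=0)
[Jacobi] macro 4: S0 reads c2=0 → after 2×micro: 5; S1 reads c0=5 → after 3×micro: 0; S2 reads c2=0 → after 1×micro: 0 ⇒ (c0=5, c1=0, c2=0)
[Jacobi] macro 5: S0 reads c2=0 → after 2×micro: 5; S1 reads c0=5 → after 3×micro: 3; S2 reads c2=0 → after 1×micro: 0 ⇒ (c0=5, c1=3, c2=0)
[Gauss-Seidel] macro 1: S0 reads c2=2 → after 2×micro: 1; S1 reads c0=1 → after 3×micro: 0; S2 reads c2=2 → after 1×micro: 0 ⇒ (c0=1, c1=0, c2=0)
[Gauss-Seidel] macro 2: S0 reads c2=0 → after 2×micro: 5; S1 reads c0=5 → after 3×micro: 3; S2 reads c2=0 → after 1×micro: 0 ⇒ (c0=5, c1=3, c2=0)
[Gauss-Seidel] macro 3: S0 reads c2=0 → after 2×micro: 5; S1 reads c0=5 → after 3×micro: 0; S2 reads c2=0 → after 1×micro: 0 ⇒ (c0=5, c1=0, c2=0)
[Gauss-Seidel] macro 4: S0 reads c2=0 → after 2×micro: 5; S1 reads c0=5 → after 3×micro: 3; S2 reads c2=0 → after 1×micro: 0 ⇒ (c0=5, c1=3, c2=0)
[Gauss-Seidel] macro 5: S0 reads c2=0 → after 2×micro: 5; S1 reads c0=5 → after 3×micro: 0; S2 reads c2=0 → after 1×micro: 0 ⇒ (c0=5, c1=0, c2=0)

first divergence at macro-step: 1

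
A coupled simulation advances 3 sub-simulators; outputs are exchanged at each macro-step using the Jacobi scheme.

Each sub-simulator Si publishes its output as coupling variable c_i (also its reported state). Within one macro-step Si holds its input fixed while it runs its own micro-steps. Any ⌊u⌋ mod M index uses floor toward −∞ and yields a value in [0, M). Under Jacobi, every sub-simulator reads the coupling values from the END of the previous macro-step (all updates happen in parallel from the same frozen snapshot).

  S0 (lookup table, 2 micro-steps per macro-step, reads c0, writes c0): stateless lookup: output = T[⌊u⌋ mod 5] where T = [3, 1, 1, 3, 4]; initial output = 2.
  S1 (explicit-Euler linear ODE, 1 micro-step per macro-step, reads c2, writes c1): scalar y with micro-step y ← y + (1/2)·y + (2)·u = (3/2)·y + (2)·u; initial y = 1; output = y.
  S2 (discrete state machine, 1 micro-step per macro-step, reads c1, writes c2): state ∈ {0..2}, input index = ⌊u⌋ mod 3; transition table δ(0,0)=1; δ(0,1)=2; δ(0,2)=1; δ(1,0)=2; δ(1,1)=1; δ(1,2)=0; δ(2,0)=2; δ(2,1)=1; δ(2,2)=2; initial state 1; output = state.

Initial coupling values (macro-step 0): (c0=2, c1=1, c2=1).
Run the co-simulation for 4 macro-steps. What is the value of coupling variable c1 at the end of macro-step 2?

macro 1: S0 reads c0=2 → after 2×micro: 1; S1 reads c2=1 → after 1×micro: 7/2; S2 reads c1=1 → after 1×micro: 1 ⇒ (c0=1, c1=7/2, c2=1)
macro 2: S0 reads c0=1 → after 2×micro: 1; S1 reads c2=1 → after 1×micro: 29/4; S2 reads c1=7/2 → after 1×micro: 2 ⇒ (c0=1, c1=29/4, c2=2)
macro 3: S0 reads c0=1 → after 2×micro: 1; S1 reads c2=2 → after 1×micro: 119/8; S2 reads c1=29/4 → after 1×micro: 1 ⇒ (c0=1, c1=119/8, c2=1)
macro 4: S0 reads c0=1 → after 2×micro: 1; S1 reads c2=1 → after 1×micro: 389/16; S2 reads c1=119/8 → after 1×micro: 0 ⇒ (c0=1, c1=389/16, c2=0)

c1 at macro-step 2 = 29/4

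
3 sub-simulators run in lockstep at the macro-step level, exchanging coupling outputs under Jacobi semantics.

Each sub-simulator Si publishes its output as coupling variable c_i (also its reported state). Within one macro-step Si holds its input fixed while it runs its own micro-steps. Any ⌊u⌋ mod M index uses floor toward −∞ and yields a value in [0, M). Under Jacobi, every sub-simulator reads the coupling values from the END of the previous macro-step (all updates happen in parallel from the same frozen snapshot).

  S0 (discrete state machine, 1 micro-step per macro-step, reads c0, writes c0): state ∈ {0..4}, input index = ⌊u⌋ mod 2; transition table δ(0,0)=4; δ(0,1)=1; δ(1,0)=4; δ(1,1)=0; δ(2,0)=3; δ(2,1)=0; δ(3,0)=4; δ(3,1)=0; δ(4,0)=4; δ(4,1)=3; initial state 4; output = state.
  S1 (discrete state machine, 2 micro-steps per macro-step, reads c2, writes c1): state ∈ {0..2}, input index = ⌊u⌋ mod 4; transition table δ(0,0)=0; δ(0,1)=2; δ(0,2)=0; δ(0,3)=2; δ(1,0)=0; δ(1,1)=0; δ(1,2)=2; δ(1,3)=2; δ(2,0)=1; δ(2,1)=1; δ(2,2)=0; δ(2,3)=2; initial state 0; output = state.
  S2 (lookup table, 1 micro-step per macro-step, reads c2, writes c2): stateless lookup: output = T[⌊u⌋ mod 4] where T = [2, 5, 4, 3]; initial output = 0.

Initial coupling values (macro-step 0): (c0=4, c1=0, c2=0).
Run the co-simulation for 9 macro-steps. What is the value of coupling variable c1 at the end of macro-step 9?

c1 at macro-step 9 = 0

macro 1: S0 reads c0=4 → after 1×micro: 4; S1 reads c2=0 → after 2×micro: 0; S2 reads c2=0 → after 1×micro: 2 ⇒ (c0=4, c1=0, c2=2)
macro 2: S0 reads c0=4 → after 1×micro: 4; S1 reads c2=2 → after 2×micro: 0; S2 reads c2=2 → after 1×micro: 4 ⇒ (c0=4, c1=0, c2=4)
macro 3: S0 reads c0=4 → after 1×micro: 4; S1 reads c2=4 → after 2×micro: 0; S2 reads c2=4 → after 1×micro: 2 ⇒ (c0=4, c1=0, c2=2)
macro 4: S0 reads c0=4 → after 1×micro: 4; S1 reads c2=2 → after 2×micro: 0; S2 reads c2=2 → after 1×micro: 4 ⇒ (c0=4, c1=0, c2=4)
macro 5: S0 reads c0=4 → after 1×micro: 4; S1 reads c2=4 → after 2×micro: 0; S2 reads c2=4 → after 1×micro: 2 ⇒ (c0=4, c1=0, c2=2)
macro 6: S0 reads c0=4 → after 1×micro: 4; S1 reads c2=2 → after 2×micro: 0; S2 reads c2=2 → after 1×micro: 4 ⇒ (c0=4, c1=0, c2=4)
macro 7: S0 reads c0=4 → after 1×micro: 4; S1 reads c2=4 → after 2×micro: 0; S2 reads c2=4 → after 1×micro: 2 ⇒ (c0=4, c1=0, c2=2)
macro 8: S0 reads c0=4 → after 1×micro: 4; S1 reads c2=2 → after 2×micro: 0; S2 reads c2=2 → after 1×micro: 4 ⇒ (c0=4, c1=0, c2=4)
macro 9: S0 reads c0=4 → after 1×micro: 4; S1 reads c2=4 → after 2×micro: 0; S2 reads c2=4 → after 1×micro: 2 ⇒ (c0=4, c1=0, c2=2)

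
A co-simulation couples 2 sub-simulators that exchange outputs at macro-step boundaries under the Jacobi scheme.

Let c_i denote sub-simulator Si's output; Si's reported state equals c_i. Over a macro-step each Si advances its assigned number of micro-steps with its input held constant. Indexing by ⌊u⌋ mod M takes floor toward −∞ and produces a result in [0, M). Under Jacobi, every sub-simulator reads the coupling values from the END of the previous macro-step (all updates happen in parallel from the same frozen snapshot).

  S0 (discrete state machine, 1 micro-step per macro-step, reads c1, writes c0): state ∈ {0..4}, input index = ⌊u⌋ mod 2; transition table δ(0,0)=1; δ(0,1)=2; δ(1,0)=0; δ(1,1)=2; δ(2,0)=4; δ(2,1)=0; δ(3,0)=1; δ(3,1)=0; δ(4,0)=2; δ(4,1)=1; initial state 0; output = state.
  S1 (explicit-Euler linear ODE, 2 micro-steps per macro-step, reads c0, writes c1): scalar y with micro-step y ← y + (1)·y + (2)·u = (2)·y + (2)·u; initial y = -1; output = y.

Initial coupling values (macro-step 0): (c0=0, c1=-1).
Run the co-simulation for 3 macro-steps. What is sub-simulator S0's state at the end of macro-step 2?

S0 state at macro-step 2 = 4

macro 1: S0 reads c1=-1 → after 1×micro: 2; S1 reads c0=0 → after 2×micro: -4 ⇒ (c0=2, c1=-4)
macro 2: S0 reads c1=-4 → after 1×micro: 4; S1 reads c0=2 → after 2×micro: -4 ⇒ (c0=4, c1=-4)
macro 3: S0 reads c1=-4 → after 1×micro: 2; S1 reads c0=4 → after 2×micro: 8 ⇒ (c0=2, c1=8)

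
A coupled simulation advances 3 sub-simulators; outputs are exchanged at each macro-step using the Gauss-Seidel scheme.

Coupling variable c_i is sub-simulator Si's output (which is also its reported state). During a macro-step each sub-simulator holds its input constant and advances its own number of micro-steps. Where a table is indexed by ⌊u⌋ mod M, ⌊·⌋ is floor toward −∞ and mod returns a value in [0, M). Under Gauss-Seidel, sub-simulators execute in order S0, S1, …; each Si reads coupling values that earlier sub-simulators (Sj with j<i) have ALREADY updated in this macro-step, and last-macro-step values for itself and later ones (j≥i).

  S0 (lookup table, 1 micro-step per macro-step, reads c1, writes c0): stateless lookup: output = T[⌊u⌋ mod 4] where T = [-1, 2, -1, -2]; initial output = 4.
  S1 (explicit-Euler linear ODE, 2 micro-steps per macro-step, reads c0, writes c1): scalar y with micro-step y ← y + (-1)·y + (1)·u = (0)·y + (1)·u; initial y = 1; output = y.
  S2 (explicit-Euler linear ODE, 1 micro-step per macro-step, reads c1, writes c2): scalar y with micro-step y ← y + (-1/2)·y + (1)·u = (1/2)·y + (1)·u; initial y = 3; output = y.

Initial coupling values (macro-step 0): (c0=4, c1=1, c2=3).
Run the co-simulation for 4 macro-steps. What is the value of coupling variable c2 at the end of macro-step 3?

macro 1: S0 reads c1=1 → after 1×micro: 2; S1 reads c0=2 → after 2×micro: 2; S2 reads c1=2 → after 1×micro: 7/2 ⇒ (c0=2, c1=2, c2=7/2)
macro 2: S0 reads c1=2 → after 1×micro: -1; S1 reads c0=-1 → after 2×micro: -1; S2 reads c1=-1 → after 1×micro: 3/4 ⇒ (c0=-1, c1=-1, c2=3/4)
macro 3: S0 reads c1=-1 → after 1×micro: -2; S1 reads c0=-2 → after 2×micro: -2; S2 reads c1=-2 → after 1×micro: -13/8 ⇒ (c0=-2, c1=-2, c2=-13/8)
macro 4: S0 reads c1=-2 → after 1×micro: -1; S1 reads c0=-1 → after 2×micro: -1; S2 reads c1=-1 → after 1×micro: -29/16 ⇒ (c0=-1, c1=-1, c2=-29/16)

c2 at macro-step 3 = -13/8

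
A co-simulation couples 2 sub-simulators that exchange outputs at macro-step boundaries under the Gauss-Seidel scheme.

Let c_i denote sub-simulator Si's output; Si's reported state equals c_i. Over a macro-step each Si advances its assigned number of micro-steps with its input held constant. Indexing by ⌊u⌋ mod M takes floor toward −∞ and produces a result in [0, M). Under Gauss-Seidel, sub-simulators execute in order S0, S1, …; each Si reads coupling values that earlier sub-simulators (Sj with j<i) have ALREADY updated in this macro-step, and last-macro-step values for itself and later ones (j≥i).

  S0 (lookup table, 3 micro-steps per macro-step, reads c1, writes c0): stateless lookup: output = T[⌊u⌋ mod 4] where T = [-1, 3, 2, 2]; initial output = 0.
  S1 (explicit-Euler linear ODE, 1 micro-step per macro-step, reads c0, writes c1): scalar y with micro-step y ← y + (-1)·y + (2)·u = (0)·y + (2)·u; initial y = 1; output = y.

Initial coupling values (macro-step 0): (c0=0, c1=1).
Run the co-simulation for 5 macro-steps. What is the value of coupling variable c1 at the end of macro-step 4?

macro 1: S0 reads c1=1 → after 3×micro: 3; S1 reads c0=3 → after 1×micro: 6 ⇒ (c0=3, c1=6)
macro 2: S0 reads c1=6 → after 3×micro: 2; S1 reads c0=2 → after 1×micro: 4 ⇒ (c0=2, c1=4)
macro 3: S0 reads c1=4 → after 3×micro: -1; S1 reads c0=-1 → after 1×micro: -2 ⇒ (c0=-1, c1=-2)
macro 4: S0 reads c1=-2 → after 3×micro: 2; S1 reads c0=2 → after 1×micro: 4 ⇒ (c0=2, c1=4)
macro 5: S0 reads c1=4 → after 3×micro: -1; S1 reads c0=-1 → after 1×micro: -2 ⇒ (c0=-1, c1=-2)

c1 at macro-step 4 = 4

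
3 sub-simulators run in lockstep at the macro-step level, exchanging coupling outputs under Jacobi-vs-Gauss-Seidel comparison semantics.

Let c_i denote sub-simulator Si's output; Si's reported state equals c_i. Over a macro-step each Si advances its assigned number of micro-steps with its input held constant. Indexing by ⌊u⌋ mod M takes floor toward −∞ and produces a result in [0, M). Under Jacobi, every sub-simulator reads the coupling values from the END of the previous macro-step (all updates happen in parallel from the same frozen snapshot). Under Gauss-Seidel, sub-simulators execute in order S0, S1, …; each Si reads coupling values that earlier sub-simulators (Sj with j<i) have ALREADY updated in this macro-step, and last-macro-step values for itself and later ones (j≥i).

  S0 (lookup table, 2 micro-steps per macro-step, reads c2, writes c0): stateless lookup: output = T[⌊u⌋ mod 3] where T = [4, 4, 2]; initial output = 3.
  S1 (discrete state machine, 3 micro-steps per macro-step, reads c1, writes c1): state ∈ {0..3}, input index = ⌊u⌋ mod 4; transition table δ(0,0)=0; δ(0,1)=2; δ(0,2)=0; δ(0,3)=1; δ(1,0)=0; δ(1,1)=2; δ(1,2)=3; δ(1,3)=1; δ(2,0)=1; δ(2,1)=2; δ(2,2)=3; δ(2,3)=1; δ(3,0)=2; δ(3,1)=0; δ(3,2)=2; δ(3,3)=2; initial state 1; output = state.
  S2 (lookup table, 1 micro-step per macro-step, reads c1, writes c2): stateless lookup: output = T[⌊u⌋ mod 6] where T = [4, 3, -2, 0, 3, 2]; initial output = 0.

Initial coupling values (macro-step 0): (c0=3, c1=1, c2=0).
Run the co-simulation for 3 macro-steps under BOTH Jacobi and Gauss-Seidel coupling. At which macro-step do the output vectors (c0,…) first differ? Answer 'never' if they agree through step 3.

first divergence at macro-step: 1

[Jacobi] macro 1: S0 reads c2=0 → after 2×micro: 4; S1 reads c1=1 → after 3×micro: 2; S2 reads c1=1 → after 1×micro: 3 ⇒ (c0=4, c1=2, c2=3)
[Jacobi] macro 2: S0 reads c2=3 → after 2×micro: 4; S1 reads c1=2 → after 3×micro: 3; S2 reads c1=2 → after 1×micro: -2 ⇒ (c0=4, c1=3, c2=-2)
[Jacobi] macro 3: S0 reads c2=-2 → after 2×micro: 4; S1 reads c1=3 → after 3×micro: 1; S2 reads c1=3 → after 1×micro: 0 ⇒ (c0=4, c1=1, c2=0)
[Gauss-Seidel] macro 1: S0 reads c2=0 → after 2×micro: 4; S1 reads c1=1 → after 3×micro: 2; S2 reads c1=2 → after 1×micro: -2 ⇒ (c0=4, c1=2, c2=-2)
[Gauss-Seidel] macro 2: S0 reads c2=-2 → after 2×micro: 4; S1 reads c1=2 → after 3×micro: 3; S2 reads c1=3 → after 1×micro: 0 ⇒ (c0=4, c1=3, c2=0)
[Gauss-Seidel] macro 3: S0 reads c2=0 → after 2×micro: 4; S1 reads c1=3 → after 3×micro: 1; S2 reads c1=1 → after 1×micro: 3 ⇒ (c0=4, c1=1, c2=3)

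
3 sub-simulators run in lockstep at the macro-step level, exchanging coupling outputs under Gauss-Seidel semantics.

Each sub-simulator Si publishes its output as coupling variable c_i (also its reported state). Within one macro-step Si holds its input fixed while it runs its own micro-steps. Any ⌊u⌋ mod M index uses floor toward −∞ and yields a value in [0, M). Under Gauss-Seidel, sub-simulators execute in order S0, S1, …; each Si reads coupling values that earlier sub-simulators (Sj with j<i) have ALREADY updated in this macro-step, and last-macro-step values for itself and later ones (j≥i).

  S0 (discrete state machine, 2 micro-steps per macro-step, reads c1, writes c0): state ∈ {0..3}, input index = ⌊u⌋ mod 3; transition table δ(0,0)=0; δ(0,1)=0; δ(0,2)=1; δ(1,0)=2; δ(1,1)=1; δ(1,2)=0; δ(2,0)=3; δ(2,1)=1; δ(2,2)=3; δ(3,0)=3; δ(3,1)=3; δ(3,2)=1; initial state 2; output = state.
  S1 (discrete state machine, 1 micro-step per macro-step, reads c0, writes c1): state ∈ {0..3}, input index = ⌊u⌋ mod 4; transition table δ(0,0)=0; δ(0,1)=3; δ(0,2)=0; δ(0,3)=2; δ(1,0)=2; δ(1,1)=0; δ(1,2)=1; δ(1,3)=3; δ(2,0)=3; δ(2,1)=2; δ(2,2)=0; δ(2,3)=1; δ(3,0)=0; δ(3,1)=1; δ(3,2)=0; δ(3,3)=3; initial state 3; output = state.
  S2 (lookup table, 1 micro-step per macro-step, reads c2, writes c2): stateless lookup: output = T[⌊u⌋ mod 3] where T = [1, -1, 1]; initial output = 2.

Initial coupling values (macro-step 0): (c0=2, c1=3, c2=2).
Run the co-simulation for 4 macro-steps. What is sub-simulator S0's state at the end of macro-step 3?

macro 1: S0 reads c1=3 → after 2×micro: 3; S1 reads c0=3 → after 1×micro: 3; S2 reads c2=2 → after 1×micro: 1 ⇒ (c0=3, c1=3, c2=1)
macro 2: S0 reads c1=3 → after 2×micro: 3; S1 reads c0=3 → after 1×micro: 3; S2 reads c2=1 → after 1×micro: -1 ⇒ (c0=3, c1=3, c2=-1)
macro 3: S0 reads c1=3 → after 2×micro: 3; S1 reads c0=3 → after 1×micro: 3; S2 reads c2=-1 → after 1×micro: 1 ⇒ (c0=3, c1=3, c2=1)
macro 4: S0 reads c1=3 → after 2×micro: 3; S1 reads c0=3 → after 1×micro: 3; S2 reads c2=1 → after 1×micro: -1 ⇒ (c0=3, c1=3, c2=-1)

S0 state at macro-step 3 = 3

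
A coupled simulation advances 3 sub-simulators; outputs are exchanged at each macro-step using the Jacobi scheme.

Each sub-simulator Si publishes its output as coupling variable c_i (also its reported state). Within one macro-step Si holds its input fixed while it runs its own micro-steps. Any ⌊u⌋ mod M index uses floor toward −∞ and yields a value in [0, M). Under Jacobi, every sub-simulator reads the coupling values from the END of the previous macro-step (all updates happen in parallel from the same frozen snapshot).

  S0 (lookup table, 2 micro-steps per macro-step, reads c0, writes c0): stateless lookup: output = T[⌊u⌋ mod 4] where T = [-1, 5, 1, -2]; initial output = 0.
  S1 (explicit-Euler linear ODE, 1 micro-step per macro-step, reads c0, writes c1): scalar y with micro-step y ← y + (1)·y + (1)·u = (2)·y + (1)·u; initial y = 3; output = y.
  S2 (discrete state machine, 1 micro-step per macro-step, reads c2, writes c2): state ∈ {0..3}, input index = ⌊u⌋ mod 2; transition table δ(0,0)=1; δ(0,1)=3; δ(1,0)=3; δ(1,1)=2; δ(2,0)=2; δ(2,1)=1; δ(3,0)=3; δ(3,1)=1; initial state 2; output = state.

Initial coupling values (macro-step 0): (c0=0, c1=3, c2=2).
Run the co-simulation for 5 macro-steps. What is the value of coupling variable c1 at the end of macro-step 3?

c1 at macro-step 3 = 20

macro 1: S0 reads c0=0 → after 2×micro: -1; S1 reads c0=0 → after 1×micro: 6; S2 reads c2=2 → after 1×micro: 2 ⇒ (c0=-1, c1=6, c2=2)
macro 2: S0 reads c0=-1 → after 2×micro: -2; S1 reads c0=-1 → after 1×micro: 11; S2 reads c2=2 → after 1×micro: 2 ⇒ (c0=-2, c1=11, c2=2)
macro 3: S0 reads c0=-2 → after 2×micro: 1; S1 reads c0=-2 → after 1×micro: 20; S2 reads c2=2 → after 1×micro: 2 ⇒ (c0=1, c1=20, c2=2)
macro 4: S0 reads c0=1 → after 2×micro: 5; S1 reads c0=1 → after 1×micro: 41; S2 reads c2=2 → after 1×micro: 2 ⇒ (c0=5, c1=41, c2=2)
macro 5: S0 reads c0=5 → after 2×micro: 5; S1 reads c0=5 → after 1×micro: 87; S2 reads c2=2 → after 1×micro: 2 ⇒ (c0=5, c1=87, c2=2)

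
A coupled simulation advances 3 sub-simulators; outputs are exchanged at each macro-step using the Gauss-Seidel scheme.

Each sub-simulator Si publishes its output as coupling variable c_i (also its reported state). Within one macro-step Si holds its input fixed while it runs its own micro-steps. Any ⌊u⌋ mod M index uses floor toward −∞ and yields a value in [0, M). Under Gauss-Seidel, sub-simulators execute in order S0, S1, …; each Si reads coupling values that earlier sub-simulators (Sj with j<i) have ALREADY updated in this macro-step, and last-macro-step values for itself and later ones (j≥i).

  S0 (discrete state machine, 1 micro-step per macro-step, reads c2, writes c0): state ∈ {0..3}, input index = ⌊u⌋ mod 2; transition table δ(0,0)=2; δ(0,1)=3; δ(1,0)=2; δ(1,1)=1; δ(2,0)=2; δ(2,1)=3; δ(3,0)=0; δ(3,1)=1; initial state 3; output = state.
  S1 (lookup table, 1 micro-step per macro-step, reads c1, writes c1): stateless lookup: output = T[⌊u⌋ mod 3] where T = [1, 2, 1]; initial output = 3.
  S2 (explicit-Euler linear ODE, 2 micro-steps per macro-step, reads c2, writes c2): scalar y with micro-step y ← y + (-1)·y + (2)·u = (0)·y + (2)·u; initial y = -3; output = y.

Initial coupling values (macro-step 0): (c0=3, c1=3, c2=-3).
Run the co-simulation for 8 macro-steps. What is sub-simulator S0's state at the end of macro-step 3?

macro 1: S0 reads c2=-3 → after 1×micro: 1; S1 reads c1=3 → after 1×micro: 1; S2 reads c2=-3 → after 2×micro: -6 ⇒ (c0=1, c1=1, c2=-6)
macro 2: S0 reads c2=-6 → after 1×micro: 2; S1 reads c1=1 → after 1×micro: 2; S2 reads c2=-6 → after 2×micro: -12 ⇒ (c0=2, c1=2, c2=-12)
macro 3: S0 reads c2=-12 → after 1×micro: 2; S1 reads c1=2 → after 1×micro: 1; S2 reads c2=-12 → after 2×micro: -24 ⇒ (c0=2, c1=1, c2=-24)
macro 4: S0 reads c2=-24 → after 1×micro: 2; S1 reads c1=1 → after 1×micro: 2; S2 reads c2=-24 → after 2×micro: -48 ⇒ (c0=2, c1=2, c2=-48)
macro 5: S0 reads c2=-48 → after 1×micro: 2; S1 reads c1=2 → after 1×micro: 1; S2 reads c2=-48 → after 2×micro: -96 ⇒ (c0=2, c1=1, c2=-96)
macro 6: S0 reads c2=-96 → after 1×micro: 2; S1 reads c1=1 → after 1×micro: 2; S2 reads c2=-96 → after 2×micro: -192 ⇒ (c0=2, c1=2, c2=-192)
macro 7: S0 reads c2=-192 → after 1×micro: 2; S1 reads c1=2 → after 1×micro: 1; S2 reads c2=-192 → after 2×micro: -384 ⇒ (c0=2, c1=1, c2=-384)
macro 8: S0 reads c2=-384 → after 1×micro: 2; S1 reads c1=1 → after 1×micro: 2; S2 reads c2=-384 → after 2×micro: -768 ⇒ (c0=2, c1=2, c2=-768)

S0 state at macro-step 3 = 2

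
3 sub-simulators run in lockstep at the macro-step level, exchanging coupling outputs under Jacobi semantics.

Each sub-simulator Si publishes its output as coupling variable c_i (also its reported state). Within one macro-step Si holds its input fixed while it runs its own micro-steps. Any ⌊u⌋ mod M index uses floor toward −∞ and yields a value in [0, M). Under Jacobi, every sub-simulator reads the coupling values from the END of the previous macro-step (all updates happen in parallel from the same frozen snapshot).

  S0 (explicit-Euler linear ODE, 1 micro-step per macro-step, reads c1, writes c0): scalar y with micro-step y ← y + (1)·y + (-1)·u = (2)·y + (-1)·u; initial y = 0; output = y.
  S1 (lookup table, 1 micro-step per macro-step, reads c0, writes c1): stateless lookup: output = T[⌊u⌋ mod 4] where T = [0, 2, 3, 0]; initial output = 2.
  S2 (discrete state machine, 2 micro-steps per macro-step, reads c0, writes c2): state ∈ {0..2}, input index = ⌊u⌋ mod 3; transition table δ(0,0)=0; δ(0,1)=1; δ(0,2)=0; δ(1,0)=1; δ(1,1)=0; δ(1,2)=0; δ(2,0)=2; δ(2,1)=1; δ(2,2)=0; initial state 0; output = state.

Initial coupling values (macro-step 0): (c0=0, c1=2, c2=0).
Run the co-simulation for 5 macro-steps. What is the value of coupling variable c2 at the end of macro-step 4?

macro 1: S0 reads c1=2 → after 1×micro: -2; S1 reads c0=0 → after 1×micro: 0; S2 reads c0=0 → after 2×micro: 0 ⇒ (c0=-2, c1=0, c2=0)
macro 2: S0 reads c1=0 → after 1×micro: -4; S1 reads c0=-2 → after 1×micro: 3; S2 reads c0=-2 → after 2×micro: 0 ⇒ (c0=-4, c1=3, c2=0)
macro 3: S0 reads c1=3 → after 1×micro: -11; S1 reads c0=-4 → after 1×micro: 0; S2 reads c0=-4 → after 2×micro: 0 ⇒ (c0=-11, c1=0, c2=0)
macro 4: S0 reads c1=0 → after 1×micro: -22; S1 reads c0=-11 → after 1×micro: 2; S2 reads c0=-11 → after 2×micro: 0 ⇒ (c0=-22, c1=2, c2=0)
macro 5: S0 reads c1=2 → after 1×micro: -46; S1 reads c0=-22 → after 1×micro: 3; S2 reads c0=-22 → after 2×micro: 0 ⇒ (c0=-46, c1=3, c2=0)

c2 at macro-step 4 = 0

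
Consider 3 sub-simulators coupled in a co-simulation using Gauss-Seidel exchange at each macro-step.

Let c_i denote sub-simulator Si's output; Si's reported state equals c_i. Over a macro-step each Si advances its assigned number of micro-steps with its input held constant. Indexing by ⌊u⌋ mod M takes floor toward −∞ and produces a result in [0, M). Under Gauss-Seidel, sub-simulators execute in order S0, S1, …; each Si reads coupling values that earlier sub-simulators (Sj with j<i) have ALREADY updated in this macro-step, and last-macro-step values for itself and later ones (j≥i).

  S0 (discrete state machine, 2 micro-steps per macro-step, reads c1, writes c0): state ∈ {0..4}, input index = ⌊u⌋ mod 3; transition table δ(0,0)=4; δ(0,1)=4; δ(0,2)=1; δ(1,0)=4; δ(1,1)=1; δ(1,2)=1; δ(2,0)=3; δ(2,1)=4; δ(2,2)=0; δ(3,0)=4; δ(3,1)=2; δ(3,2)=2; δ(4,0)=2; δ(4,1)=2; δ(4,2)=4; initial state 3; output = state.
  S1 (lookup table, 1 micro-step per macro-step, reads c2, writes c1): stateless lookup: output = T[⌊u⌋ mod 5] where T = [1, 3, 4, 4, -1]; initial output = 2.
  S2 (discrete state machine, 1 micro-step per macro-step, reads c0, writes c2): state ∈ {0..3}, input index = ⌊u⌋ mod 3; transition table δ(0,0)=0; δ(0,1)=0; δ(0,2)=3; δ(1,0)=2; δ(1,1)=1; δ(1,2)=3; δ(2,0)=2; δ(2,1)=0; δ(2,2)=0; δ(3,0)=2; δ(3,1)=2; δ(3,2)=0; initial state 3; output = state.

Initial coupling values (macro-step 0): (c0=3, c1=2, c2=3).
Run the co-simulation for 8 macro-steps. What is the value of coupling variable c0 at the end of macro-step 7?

c0 at macro-step 7 = 2

macro 1: S0 reads c1=2 → after 2×micro: 0; S1 reads c2=3 → after 1×micro: 4; S2 reads c0=0 → after 1×micro: 2 ⇒ (c0=0, c1=4, c2=2)
macro 2: S0 reads c1=4 → after 2×micro: 2; S1 reads c2=2 → after 1×micro: 4; S2 reads c0=2 → after 1×micro: 0 ⇒ (c0=2, c1=4, c2=0)
macro 3: S0 reads c1=4 → after 2×micro: 2; S1 reads c2=0 → after 1×micro: 1; S2 reads c0=2 → after 1×micro: 3 ⇒ (c0=2, c1=1, c2=3)
macro 4: S0 reads c1=1 → after 2×micro: 2; S1 reads c2=3 → after 1×micro: 4; S2 reads c0=2 → after 1×micro: 0 ⇒ (c0=2, c1=4, c2=0)
macro 5: S0 reads c1=4 → after 2×micro: 2; S1 reads c2=0 → after 1×micro: 1; S2 reads c0=2 → after 1×micro: 3 ⇒ (c0=2, c1=1, c2=3)
macro 6: S0 reads c1=1 → after 2×micro: 2; S1 reads c2=3 → after 1×micro: 4; S2 reads c0=2 → after 1×micro: 0 ⇒ (c0=2, c1=4, c2=0)
macro 7: S0 reads c1=4 → after 2×micro: 2; S1 reads c2=0 → after 1×micro: 1; S2 reads c0=2 → after 1×micro: 3 ⇒ (c0=2, c1=1, c2=3)
macro 8: S0 reads c1=1 → after 2×micro: 2; S1 reads c2=3 → after 1×micro: 4; S2 reads c0=2 → after 1×micro: 0 ⇒ (c0=2, c1=4, c2=0)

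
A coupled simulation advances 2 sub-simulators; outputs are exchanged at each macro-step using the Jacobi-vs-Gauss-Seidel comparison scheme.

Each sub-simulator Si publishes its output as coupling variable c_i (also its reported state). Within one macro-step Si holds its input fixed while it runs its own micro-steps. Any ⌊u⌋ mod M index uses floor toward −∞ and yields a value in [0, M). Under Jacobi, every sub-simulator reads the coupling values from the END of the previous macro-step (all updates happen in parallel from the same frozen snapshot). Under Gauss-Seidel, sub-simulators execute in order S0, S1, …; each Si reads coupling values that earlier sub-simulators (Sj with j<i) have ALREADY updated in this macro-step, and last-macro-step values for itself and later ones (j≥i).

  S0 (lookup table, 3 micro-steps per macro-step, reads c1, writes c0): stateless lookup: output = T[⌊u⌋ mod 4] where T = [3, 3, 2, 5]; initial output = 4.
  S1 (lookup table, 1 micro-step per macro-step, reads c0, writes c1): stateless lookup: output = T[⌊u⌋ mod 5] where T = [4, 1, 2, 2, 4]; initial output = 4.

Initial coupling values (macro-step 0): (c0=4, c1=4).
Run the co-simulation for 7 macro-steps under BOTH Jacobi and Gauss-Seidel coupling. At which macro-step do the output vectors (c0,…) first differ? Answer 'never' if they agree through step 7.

first divergence at macro-step: 1

[Jacobi] macro 1: S0 reads c1=4 → after 3×micro: 3; S1 reads c0=4 → after 1×micro: 4 ⇒ (c0=3, c1=4)
[Jacobi] macro 2: S0 reads c1=4 → after 3×micro: 3; S1 reads c0=3 → after 1×micro: 2 ⇒ (c0=3, c1=2)
[Jacobi] macro 3: S0 reads c1=2 → after 3×micro: 2; S1 reads c0=3 → after 1×micro: 2 ⇒ (c0=2, c1=2)
[Jacobi] macro 4: S0 reads c1=2 → after 3×micro: 2; S1 reads c0=2 → after 1×micro: 2 ⇒ (c0=2, c1=2)
[Jacobi] macro 5: S0 reads c1=2 → after 3×micro: 2; S1 reads c0=2 → after 1×micro: 2 ⇒ (c0=2, c1=2)
[Jacobi] macro 6: S0 reads c1=2 → after 3×micro: 2; S1 reads c0=2 → after 1×micro: 2 ⇒ (c0=2, c1=2)
[Jacobi] macro 7: S0 reads c1=2 → after 3×micro: 2; S1 reads c0=2 → after 1×micro: 2 ⇒ (c0=2, c1=2)
[Gauss-Seidel] macro 1: S0 reads c1=4 → after 3×micro: 3; S1 reads c0=3 → after 1×micro: 2 ⇒ (c0=3, c1=2)
[Gauss-Seidel] macro 2: S0 reads c1=2 → after 3×micro: 2; S1 reads c0=2 → after 1×micro: 2 ⇒ (c0=2, c1=2)
[Gauss-Seidel] macro 3: S0 reads c1=2 → after 3×micro: 2; S1 reads c0=2 → after 1×micro: 2 ⇒ (c0=2, c1=2)
[Gauss-Seidel] macro 4: S0 reads c1=2 → after 3×micro: 2; S1 reads c0=2 → after 1×micro: 2 ⇒ (c0=2, c1=2)
[Gauss-Seidel] macro 5: S0 reads c1=2 → after 3×micro: 2; S1 reads c0=2 → after 1×micro: 2 ⇒ (c0=2, c1=2)
[Gauss-Seidel] macro 6: S0 reads c1=2 → after 3×micro: 2; S1 reads c0=2 → after 1×micro: 2 ⇒ (c0=2, c1=2)
[Gauss-Seidel] macro 7: S0 reads c1=2 → after 3×micro: 2; S1 reads c0=2 → after 1×micro: 2 ⇒ (c0=2, c1=2)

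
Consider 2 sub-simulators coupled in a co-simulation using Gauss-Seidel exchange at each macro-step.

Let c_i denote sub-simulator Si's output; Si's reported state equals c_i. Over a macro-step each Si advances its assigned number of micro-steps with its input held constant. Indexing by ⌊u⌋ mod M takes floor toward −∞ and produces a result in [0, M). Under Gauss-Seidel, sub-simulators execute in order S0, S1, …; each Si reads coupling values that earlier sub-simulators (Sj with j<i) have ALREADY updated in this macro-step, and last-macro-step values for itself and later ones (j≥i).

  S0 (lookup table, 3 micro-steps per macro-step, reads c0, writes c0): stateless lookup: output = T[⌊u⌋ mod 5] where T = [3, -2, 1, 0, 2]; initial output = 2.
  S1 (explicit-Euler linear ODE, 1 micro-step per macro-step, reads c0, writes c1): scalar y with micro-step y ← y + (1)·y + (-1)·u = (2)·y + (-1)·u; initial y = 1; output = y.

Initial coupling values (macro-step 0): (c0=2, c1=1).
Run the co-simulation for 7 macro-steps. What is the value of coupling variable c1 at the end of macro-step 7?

macro 1: S0 reads c0=2 → after 3×micro: 1; S1 reads c0=1 → after 1×micro: 1 ⇒ (c0=1, c1=1)
macro 2: S0 reads c0=1 → after 3×micro: -2; S1 reads c0=-2 → after 1×micro: 4 ⇒ (c0=-2, c1=4)
macro 3: S0 reads c0=-2 → after 3×micro: 0; S1 reads c0=0 → after 1×micro: 8 ⇒ (c0=0, c1=8)
macro 4: S0 reads c0=0 → after 3×micro: 3; S1 reads c0=3 → after 1×micro: 13 ⇒ (c0=3, c1=13)
macro 5: S0 reads c0=3 → after 3×micro: 0; S1 reads c0=0 → after 1×micro: 26 ⇒ (c0=0, c1=26)
macro 6: S0 reads c0=0 → after 3×micro: 3; S1 reads c0=3 → after 1×micro: 49 ⇒ (c0=3, c1=49)
macro 7: S0 reads c0=3 → after 3×micro: 0; S1 reads c0=0 → after 1×micro: 98 ⇒ (c0=0, c1=98)

c1 at macro-step 7 = 98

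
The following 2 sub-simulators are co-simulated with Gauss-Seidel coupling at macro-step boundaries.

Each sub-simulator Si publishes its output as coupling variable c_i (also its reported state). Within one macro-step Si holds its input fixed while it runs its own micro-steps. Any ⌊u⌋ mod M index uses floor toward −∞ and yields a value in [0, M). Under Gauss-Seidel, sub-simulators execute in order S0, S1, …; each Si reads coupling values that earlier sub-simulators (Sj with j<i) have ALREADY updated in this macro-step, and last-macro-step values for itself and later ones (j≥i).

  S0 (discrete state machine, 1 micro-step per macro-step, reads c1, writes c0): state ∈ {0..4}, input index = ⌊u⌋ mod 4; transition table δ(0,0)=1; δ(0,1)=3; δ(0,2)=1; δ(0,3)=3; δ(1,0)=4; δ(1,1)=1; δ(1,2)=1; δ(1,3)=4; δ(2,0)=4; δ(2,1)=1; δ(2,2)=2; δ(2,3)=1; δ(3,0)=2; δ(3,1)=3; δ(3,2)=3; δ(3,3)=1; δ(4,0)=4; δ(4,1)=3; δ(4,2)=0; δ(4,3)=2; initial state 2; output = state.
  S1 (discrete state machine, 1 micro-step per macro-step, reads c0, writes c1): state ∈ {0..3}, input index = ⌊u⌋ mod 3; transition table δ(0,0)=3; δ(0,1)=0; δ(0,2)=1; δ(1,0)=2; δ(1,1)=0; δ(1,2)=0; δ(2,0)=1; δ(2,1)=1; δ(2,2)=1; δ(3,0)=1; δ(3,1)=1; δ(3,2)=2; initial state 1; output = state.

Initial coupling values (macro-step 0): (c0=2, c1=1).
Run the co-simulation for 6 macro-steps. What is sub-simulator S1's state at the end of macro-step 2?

macro 1: S0 reads c1=1 → after 1×micro: 1; S1 reads c0=1 → after 1×micro: 0 ⇒ (c0=1, c1=0)
macro 2: S0 reads c1=0 → after 1×micro: 4; S1 reads c0=4 → after 1×micro: 0 ⇒ (c0=4, c1=0)
macro 3: S0 reads c1=0 → after 1×micro: 4; S1 reads c0=4 → after 1×micro: 0 ⇒ (c0=4, c1=0)
macro 4: S0 reads c1=0 → after 1×micro: 4; S1 reads c0=4 → after 1×micro: 0 ⇒ (c0=4, c1=0)
macro 5: S0 reads c1=0 → after 1×micro: 4; S1 reads c0=4 → after 1×micro: 0 ⇒ (c0=4, c1=0)
macro 6: S0 reads c1=0 → after 1×micro: 4; S1 reads c0=4 → after 1×micro: 0 ⇒ (c0=4, c1=0)

S1 state at macro-step 2 = 0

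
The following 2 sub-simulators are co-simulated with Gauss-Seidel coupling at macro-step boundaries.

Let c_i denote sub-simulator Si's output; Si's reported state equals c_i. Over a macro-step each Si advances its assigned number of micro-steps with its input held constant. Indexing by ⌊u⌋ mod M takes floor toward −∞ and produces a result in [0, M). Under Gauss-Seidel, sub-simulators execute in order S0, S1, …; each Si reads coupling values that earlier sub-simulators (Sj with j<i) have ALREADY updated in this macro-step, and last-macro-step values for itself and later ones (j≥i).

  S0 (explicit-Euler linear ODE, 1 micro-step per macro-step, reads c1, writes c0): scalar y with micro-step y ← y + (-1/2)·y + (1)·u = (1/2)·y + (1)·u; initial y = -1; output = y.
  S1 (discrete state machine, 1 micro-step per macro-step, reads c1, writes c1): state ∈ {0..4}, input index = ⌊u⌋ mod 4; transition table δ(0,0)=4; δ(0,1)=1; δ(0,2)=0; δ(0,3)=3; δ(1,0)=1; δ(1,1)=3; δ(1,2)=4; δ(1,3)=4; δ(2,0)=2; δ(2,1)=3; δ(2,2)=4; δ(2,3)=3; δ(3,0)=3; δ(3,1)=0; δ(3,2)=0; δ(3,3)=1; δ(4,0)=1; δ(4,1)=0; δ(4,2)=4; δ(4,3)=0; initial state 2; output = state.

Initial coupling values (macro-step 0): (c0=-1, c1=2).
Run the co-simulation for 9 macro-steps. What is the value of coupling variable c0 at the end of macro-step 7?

macro 1: S0 reads c1=2 → after 1×micro: 3/2; S1 reads c1=2 → after 1×micro: 4 ⇒ (c0=3/2, c1=4)
macro 2: S0 reads c1=4 → after 1×micro: 19/4; S1 reads c1=4 → after 1×micro: 1 ⇒ (c0=19/4, c1=1)
macro 3: S0 reads c1=1 → after 1×micro: 27/8; S1 reads c1=1 → after 1×micro: 3 ⇒ (c0=27/8, c1=3)
macro 4: S0 reads c1=3 → after 1×micro: 75/16; S1 reads c1=3 → after 1×micro: 1 ⇒ (c0=75/16, c1=1)
macro 5: S0 reads c1=1 → after 1×micro: 107/32; S1 reads c1=1 → after 1×micro: 3 ⇒ (c0=107/32, c1=3)
macro 6: S0 reads c1=3 → after 1×micro: 299/64; S1 reads c1=3 → after 1×micro: 1 ⇒ (c0=299/64, c1=1)
macro 7: S0 reads c1=1 → after 1×micro: 427/128; S1 reads c1=1 → after 1×micro: 3 ⇒ (c0=427/128, c1=3)
macro 8: S0 reads c1=3 → after 1×micro: 1195/256; S1 reads c1=3 → after 1×micro: 1 ⇒ (c0=1195/256, c1=1)
macro 9: S0 reads c1=1 → after 1×micro: 1707/512; S1 reads c1=1 → after 1×micro: 3 ⇒ (c0=1707/512, c1=3)

c0 at macro-step 7 = 427/128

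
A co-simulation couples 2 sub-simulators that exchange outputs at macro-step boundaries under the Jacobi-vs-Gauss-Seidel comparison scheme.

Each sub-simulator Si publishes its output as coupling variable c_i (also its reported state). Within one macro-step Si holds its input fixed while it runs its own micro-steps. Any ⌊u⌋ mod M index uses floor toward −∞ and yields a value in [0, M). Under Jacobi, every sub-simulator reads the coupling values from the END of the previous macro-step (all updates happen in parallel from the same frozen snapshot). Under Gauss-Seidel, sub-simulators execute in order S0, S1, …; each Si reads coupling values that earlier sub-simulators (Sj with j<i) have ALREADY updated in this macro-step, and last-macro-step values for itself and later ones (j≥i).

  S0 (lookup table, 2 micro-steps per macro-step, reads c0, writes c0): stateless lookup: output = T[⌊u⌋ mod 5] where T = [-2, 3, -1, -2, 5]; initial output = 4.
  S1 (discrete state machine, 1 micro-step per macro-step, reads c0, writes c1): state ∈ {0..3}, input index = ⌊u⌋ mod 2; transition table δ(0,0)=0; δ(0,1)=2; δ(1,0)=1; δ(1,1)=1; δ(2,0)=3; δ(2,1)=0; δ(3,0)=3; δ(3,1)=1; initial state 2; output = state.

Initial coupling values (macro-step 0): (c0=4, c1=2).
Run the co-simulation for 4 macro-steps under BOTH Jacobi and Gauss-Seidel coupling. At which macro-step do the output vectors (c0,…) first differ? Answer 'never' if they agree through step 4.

[Jacobi] macro 1: S0 reads c0=4 → after 2×micro: 5; S1 reads c0=4 → after 1×micro: 3 ⇒ (c0=5, c1=3)
[Jacobi] macro 2: S0 reads c0=5 → after 2×micro: -2; S1 reads c0=5 → after 1×micro: 1 ⇒ (c0=-2, c1=1)
[Jacobi] macro 3: S0 reads c0=-2 → after 2×micro: -2; S1 reads c0=-2 → after 1×micro: 1 ⇒ (c0=-2, c1=1)
[Jacobi] macro 4: S0 reads c0=-2 → after 2×micro: -2; S1 reads c0=-2 → after 1×micro: 1 ⇒ (c0=-2, c1=1)
[Gauss-Seidel] macro 1: S0 reads c0=4 → after 2×micro: 5; S1 reads c0=5 → after 1×micro: 0 ⇒ (c0=5, c1=0)
[Gauss-Seidel] macro 2: S0 reads c0=5 → after 2×micro: -2; S1 reads c0=-2 → after 1×micro: 0 ⇒ (c0=-2, c1=0)
[Gauss-Seidel] macro 3: S0 reads c0=-2 → after 2×micro: -2; S1 reads c0=-2 → after 1×micro: 0 ⇒ (c0=-2, c1=0)
[Gauss-Seidel] macro 4: S0 reads c0=-2 → after 2×micro: -2; S1 reads c0=-2 → after 1×micro: 0 ⇒ (c0=-2, c1=0)

first divergence at macro-step: 1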